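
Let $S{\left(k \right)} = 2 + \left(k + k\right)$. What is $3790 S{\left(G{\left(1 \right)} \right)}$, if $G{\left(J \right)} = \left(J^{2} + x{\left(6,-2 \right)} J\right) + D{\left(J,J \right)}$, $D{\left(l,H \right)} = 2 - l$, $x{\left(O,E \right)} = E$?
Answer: $7580$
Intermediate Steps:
$G{\left(J \right)} = 2 + J^{2} - 3 J$ ($G{\left(J \right)} = \left(J^{2} - 2 J\right) - \left(-2 + J\right) = 2 + J^{2} - 3 J$)
$S{\left(k \right)} = 2 + 2 k$
$3790 S{\left(G{\left(1 \right)} \right)} = 3790 \left(2 + 2 \left(2 + 1^{2} - 3\right)\right) = 3790 \left(2 + 2 \left(2 + 1 - 3\right)\right) = 3790 \left(2 + 2 \cdot 0\right) = 3790 \left(2 + 0\right) = 3790 \cdot 2 = 7580$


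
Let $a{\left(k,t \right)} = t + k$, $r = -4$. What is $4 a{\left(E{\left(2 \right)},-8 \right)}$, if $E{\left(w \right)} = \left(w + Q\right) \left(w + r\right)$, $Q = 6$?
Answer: $-96$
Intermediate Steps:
$E{\left(w \right)} = \left(-4 + w\right) \left(6 + w\right)$ ($E{\left(w \right)} = \left(w + 6\right) \left(w - 4\right) = \left(6 + w\right) \left(-4 + w\right) = \left(-4 + w\right) \left(6 + w\right)$)
$a{\left(k,t \right)} = k + t$
$4 a{\left(E{\left(2 \right)},-8 \right)} = 4 \left(\left(-24 + 2^{2} + 2 \cdot 2\right) - 8\right) = 4 \left(\left(-24 + 4 + 4\right) - 8\right) = 4 \left(-16 - 8\right) = 4 \left(-24\right) = -96$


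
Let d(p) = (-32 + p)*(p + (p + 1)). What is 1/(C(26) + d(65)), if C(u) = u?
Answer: 1/4349 ≈ 0.00022994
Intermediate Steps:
d(p) = (1 + 2*p)*(-32 + p) (d(p) = (-32 + p)*(p + (1 + p)) = (-32 + p)*(1 + 2*p) = (1 + 2*p)*(-32 + p))
1/(C(26) + d(65)) = 1/(26 + (-32 - 63*65 + 2*65**2)) = 1/(26 + (-32 - 4095 + 2*4225)) = 1/(26 + (-32 - 4095 + 8450)) = 1/(26 + 4323) = 1/4349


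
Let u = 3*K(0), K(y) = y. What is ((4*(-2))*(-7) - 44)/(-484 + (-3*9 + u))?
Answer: -12/511 ≈ -0.023483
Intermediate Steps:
u = 0 (u = 3*0 = 0)
((4*(-2))*(-7) - 44)/(-484 + (-3*9 + u)) = ((4*(-2))*(-7) - 44)/(-484 + (-3*9 + 0)) = (-8*(-7) - 44)/(-484 + (-27 + 0)) = (56 - 44)/(-484 - 27) = 12/(-511) = 12*(-1/511) = -12/511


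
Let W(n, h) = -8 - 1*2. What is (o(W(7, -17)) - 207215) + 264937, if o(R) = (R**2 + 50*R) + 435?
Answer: 57757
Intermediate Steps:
W(n, h) = -10 (W(n, h) = -8 - 2 = -10)
o(R) = 435 + R**2 + 50*R
(o(W(7, -17)) - 207215) + 264937 = ((435 + (-10)**2 + 50*(-10)) - 207215) + 264937 = ((435 + 100 - 500) - 207215) + 264937 = (35 - 207215) + 264937 = -207180 + 264937 = 57757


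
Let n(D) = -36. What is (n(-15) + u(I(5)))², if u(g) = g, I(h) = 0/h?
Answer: 1296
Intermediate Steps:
I(h) = 0
(n(-15) + u(I(5)))² = (-36 + 0)² = (-36)² = 1296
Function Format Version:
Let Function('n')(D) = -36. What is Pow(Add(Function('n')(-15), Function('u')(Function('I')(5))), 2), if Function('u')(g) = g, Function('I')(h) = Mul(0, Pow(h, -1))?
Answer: 1296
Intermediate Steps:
Function('I')(h) = 0
Pow(Add(Function('n')(-15), Function('u')(Function('I')(5))), 2) = Pow(Add(-36, 0), 2) = Pow(-36, 2) = 1296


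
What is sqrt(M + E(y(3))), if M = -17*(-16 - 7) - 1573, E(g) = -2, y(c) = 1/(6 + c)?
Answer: 4*I*sqrt(74) ≈ 34.409*I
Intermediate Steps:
M = -1182 (M = -17*(-23) - 1573 = 391 - 1573 = -1182)
sqrt(M + E(y(3))) = sqrt(-1182 - 2) = sqrt(-1184) = 4*I*sqrt(74)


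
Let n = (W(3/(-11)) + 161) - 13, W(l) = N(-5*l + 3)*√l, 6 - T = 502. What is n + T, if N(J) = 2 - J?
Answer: -348 - 26*I*√33/121 ≈ -348.0 - 1.2344*I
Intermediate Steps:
T = -496 (T = 6 - 1*502 = 6 - 502 = -496)
W(l) = √l*(-1 + 5*l) (W(l) = (2 - (-5*l + 3))*√l = (2 - (3 - 5*l))*√l = (2 + (-3 + 5*l))*√l = (-1 + 5*l)*√l = √l*(-1 + 5*l))
n = 148 - 26*I*√33/121 (n = (√(3/(-11))*(-1 + 5*(3/(-11))) + 161) - 13 = (√(3*(-1/11))*(-1 + 5*(3*(-1/11))) + 161) - 13 = (√(-3/11)*(-1 + 5*(-3/11)) + 161) - 13 = ((I*√33/11)*(-1 - 15/11) + 161) - 13 = ((I*√33/11)*(-26/11) + 161) - 13 = (-26*I*√33/121 + 161) - 13 = (161 - 26*I*√33/121) - 13 = 148 - 26*I*√33/121 ≈ 148.0 - 1.2344*I)
n + T = (148 - 26*I*√33/121) - 496 = -348 - 26*I*√33/121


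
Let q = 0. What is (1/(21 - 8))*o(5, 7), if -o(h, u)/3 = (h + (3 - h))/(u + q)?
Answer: -9/91 ≈ -0.098901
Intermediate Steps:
o(h, u) = -9/u (o(h, u) = -3*(h + (3 - h))/(u + 0) = -9/u)
(1/(21 - 8))*o(5, 7) = (1/(21 - 8))*(-9/7) = (1/13)*(-9*1/7) = ((1/13)*1)*(-9/7) = (1/13)*(-9/7) = -9/91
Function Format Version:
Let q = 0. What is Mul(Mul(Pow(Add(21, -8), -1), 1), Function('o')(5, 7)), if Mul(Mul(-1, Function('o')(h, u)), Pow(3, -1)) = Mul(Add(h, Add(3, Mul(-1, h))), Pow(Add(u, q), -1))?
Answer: Rational(-9, 91) ≈ -0.098901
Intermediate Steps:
Function('o')(h, u) = Mul(-9, Pow(u, -1)) (Function('o')(h, u) = Mul(-3, Mul(Add(h, Add(3, Mul(-1, h))), Pow(Add(u, 0), -1))) = Mul(-3, Mul(3, Pow(u, -1))) = Mul(-9, Pow(u, -1)))
Mul(Mul(Pow(Add(21, -8), -1), 1), Function('o')(5, 7)) = Mul(Mul(Pow(Add(21, -8), -1), 1), Mul(-9, Pow(7, -1))) = Mul(Mul(Pow(13, -1), 1), Mul(-9, Rational(1, 7))) = Mul(Mul(Rational(1, 13), 1), Rational(-9, 7)) = Mul(Rational(1, 13), Rational(-9, 7)) = Rational(-9, 91)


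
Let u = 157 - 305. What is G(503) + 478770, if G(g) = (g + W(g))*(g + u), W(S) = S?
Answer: 835900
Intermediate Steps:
u = -148
G(g) = 2*g*(-148 + g) (G(g) = (g + g)*(g - 148) = (2*g)*(-148 + g) = 2*g*(-148 + g))
G(503) + 478770 = 2*503*(-148 + 503) + 478770 = 2*503*355 + 478770 = 357130 + 478770 = 835900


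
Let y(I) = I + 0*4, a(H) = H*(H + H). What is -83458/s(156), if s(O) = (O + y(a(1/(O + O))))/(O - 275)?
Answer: 483386065344/7592833 ≈ 63663.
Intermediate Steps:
a(H) = 2*H² (a(H) = H*(2*H) = 2*H²)
y(I) = I (y(I) = I + 0 = I)
s(O) = (O + 1/(2*O²))/(-275 + O) (s(O) = (O + 2*(1/(O + O))²)/(O - 275) = (O + 2*(1/(2*O))²)/(-275 + O) = (O + 2*(1/(4*O²)))/(-275 + O) = (O + 1/(2*O²))/(-275 + O))
-83458/s(156) = -83458*24336*(-275 + 156)/(½ + 156³) = -83458*(-2895984/(½ + 3796416)) = -83458/((1/24336)*(-1/119)*(7592833/2)) = -83458/(-7592833/5791968) = -83458*(-5791968/7592833) = 483386065344/7592833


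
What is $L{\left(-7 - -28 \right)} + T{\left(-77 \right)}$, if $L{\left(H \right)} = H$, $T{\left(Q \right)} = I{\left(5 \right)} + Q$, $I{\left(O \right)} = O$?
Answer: $-51$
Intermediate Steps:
$T{\left(Q \right)} = 5 + Q$
$L{\left(-7 - -28 \right)} + T{\left(-77 \right)} = \left(-7 - -28\right) + \left(5 - 77\right) = \left(-7 + 28\right) - 72 = 21 - 72 = -51$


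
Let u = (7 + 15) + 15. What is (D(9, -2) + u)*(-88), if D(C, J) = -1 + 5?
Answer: -3608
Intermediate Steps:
D(C, J) = 4
u = 37 (u = 22 + 15 = 37)
(D(9, -2) + u)*(-88) = (4 + 37)*(-88) = 41*(-88) = -3608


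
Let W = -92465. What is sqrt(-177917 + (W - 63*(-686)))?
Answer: 14*I*sqrt(1159) ≈ 476.62*I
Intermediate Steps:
sqrt(-177917 + (W - 63*(-686))) = sqrt(-177917 + (-92465 - 63*(-686))) = sqrt(-177917 + (-92465 - 1*(-43218))) = sqrt(-177917 + (-92465 + 43218)) = sqrt(-177917 - 49247) = sqrt(-227164) = 14*I*sqrt(1159)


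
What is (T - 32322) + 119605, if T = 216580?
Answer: 303863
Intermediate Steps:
(T - 32322) + 119605 = (216580 - 32322) + 119605 = 184258 + 119605 = 303863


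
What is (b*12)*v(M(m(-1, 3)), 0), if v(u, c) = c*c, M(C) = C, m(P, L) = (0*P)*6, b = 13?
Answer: 0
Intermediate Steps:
m(P, L) = 0 (m(P, L) = 0*6 = 0)
v(u, c) = c**2
(b*12)*v(M(m(-1, 3)), 0) = (13*12)*0**2 = 156*0 = 0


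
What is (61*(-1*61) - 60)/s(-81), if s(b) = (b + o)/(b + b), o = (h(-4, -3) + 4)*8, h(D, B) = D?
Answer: -7562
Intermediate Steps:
o = 0 (o = (-4 + 4)*8 = 0*8 = 0)
s(b) = ½ (s(b) = (b + 0)/(b + b) = b/((2*b)) = b*(1/(2*b)) = ½)
(61*(-1*61) - 60)/s(-81) = (61*(-1*61) - 60)/(½) = (61*(-61) - 60)*2 = (-3721 - 60)*2 = -3781*2 = -7562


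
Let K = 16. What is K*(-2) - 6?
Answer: -38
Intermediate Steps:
K*(-2) - 6 = 16*(-2) - 6 = -32 - 6 = -38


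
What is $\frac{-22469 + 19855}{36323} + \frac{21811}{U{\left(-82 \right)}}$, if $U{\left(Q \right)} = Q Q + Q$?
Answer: $\frac{774878765}{241257366} \approx 3.2118$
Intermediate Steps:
$U{\left(Q \right)} = Q + Q^{2}$ ($U{\left(Q \right)} = Q^{2} + Q = Q + Q^{2}$)
$\frac{-22469 + 19855}{36323} + \frac{21811}{U{\left(-82 \right)}} = \frac{-22469 + 19855}{36323} + \frac{21811}{\left(-82\right) \left(1 - 82\right)} = \left(-2614\right) \frac{1}{36323} + \frac{21811}{\left(-82\right) \left(-81\right)} = - \frac{2614}{36323} + \frac{21811}{6642} = \frac{774878765}{241257366}$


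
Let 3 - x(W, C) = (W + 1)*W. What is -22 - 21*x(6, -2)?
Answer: 797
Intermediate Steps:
x(W, C) = 3 - W*(1 + W) (x(W, C) = 3 - (W + 1)*W = 3 - (1 + W)*W = 3 - W*(1 + W))
-22 - 21*x(6, -2) = -22 - 21*(3 - 1*6 - 1*6²) = -22 - 21*(3 - 6 - 1*36) = -22 - 21*(3 - 6 - 36) = -22 - 21*(-39) = -22 + 819 = 797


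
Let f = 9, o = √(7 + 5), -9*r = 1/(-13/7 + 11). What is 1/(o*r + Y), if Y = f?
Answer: 248832/2239439 + 672*√3/2239439 ≈ 0.11163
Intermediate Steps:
r = -7/576 (r = -1/(9*(-13/7 + 11)) = -1/(9*64/7) = -⅑*7/64 = -7/576 ≈ -0.012153)
o = 2*√3 (o = √12 = 2*√3 ≈ 3.4641)
Y = 9
1/(o*r + Y) = 1/((2*√3)*(-7/576) + 9) = 1/(-7*√3/288 + 9) = 1/(9 - 7*√3/288)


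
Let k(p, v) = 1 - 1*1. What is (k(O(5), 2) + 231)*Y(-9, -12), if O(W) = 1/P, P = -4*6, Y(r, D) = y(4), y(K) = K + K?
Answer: 1848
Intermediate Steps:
y(K) = 2*K
Y(r, D) = 8 (Y(r, D) = 2*4 = 8)
P = -24
O(W) = -1/24 (O(W) = 1/(-24) = -1/24)
k(p, v) = 0 (k(p, v) = 1 - 1 = 0)
(k(O(5), 2) + 231)*Y(-9, -12) = (0 + 231)*8 = 231*8 = 1848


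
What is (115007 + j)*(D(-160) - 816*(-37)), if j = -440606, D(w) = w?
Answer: -9778389168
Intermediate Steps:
(115007 + j)*(D(-160) - 816*(-37)) = (115007 - 440606)*(-160 - 816*(-37)) = -325599*(-160 + 30192) = -325599*30032 = -9778389168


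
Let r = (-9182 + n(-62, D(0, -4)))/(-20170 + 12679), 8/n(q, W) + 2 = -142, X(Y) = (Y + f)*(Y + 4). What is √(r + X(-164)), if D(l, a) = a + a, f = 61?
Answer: √33294431435694/44946 ≈ 128.38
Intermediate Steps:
D(l, a) = 2*a
X(Y) = (4 + Y)*(61 + Y) (X(Y) = (Y + 61)*(Y + 4) = (61 + Y)*(4 + Y) = (4 + Y)*(61 + Y))
n(q, W) = -1/18 (n(q, W) = 8/(-2 - 142) = 8/(-144) = 8*(-1/144) = -1/18)
r = 165277/134838 (r = (-9182 - 1/18)/(-20170 + 12679) = -165277/18/(-7491) = -165277/18*(-1/7491) = 165277/134838 ≈ 1.2257)
√(r + X(-164)) = √(165277/134838 + (244 + (-164)² + 65*(-164))) = √(165277/134838 + (244 + 26896 - 10660)) = √(165277/134838 + 16480) = √(2222295517/134838) = √33294431435694/44946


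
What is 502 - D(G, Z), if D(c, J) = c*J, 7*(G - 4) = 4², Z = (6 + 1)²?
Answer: 194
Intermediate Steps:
Z = 49 (Z = 7² = 49)
G = 44/7 (G = 4 + (⅐)*4² = 4 + (⅐)*16 = 4 + 16/7 = 44/7 ≈ 6.2857)
D(c, J) = J*c
502 - D(G, Z) = 502 - 49*44/7 = 502 - 1*308 = 502 - 308 = 194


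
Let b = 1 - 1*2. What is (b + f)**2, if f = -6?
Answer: 49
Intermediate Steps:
b = -1 (b = 1 - 2 = -1)
(b + f)**2 = (-1 - 6)**2 = (-7)**2 = 49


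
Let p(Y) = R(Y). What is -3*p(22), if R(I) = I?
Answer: -66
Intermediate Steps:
p(Y) = Y
-3*p(22) = -3*22 = -66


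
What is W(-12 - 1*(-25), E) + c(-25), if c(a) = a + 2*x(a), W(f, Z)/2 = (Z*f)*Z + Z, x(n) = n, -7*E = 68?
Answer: 115597/49 ≈ 2359.1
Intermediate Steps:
E = -68/7 (E = -⅐*68 = -68/7 ≈ -9.7143)
W(f, Z) = 2*Z + 2*f*Z² (W(f, Z) = 2*((Z*f)*Z + Z) = 2*(f*Z² + Z) = 2*(Z + f*Z²) = 2*Z + 2*f*Z²)
c(a) = 3*a (c(a) = a + 2*a = 3*a)
W(-12 - 1*(-25), E) + c(-25) = 2*(-68/7)*(1 - 68*(-12 - 1*(-25))/7) + 3*(-25) = 2*(-68/7)*(1 - 68*(-12 + 25)/7) - 75 = 2*(-68/7)*(1 - 68/7*13) - 75 = 2*(-68/7)*(1 - 884/7) - 75 = 2*(-68/7)*(-877/7) - 75 = 119272/49 - 75 = 115597/49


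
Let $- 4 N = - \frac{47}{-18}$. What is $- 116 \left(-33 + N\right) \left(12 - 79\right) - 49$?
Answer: $- \frac{4708771}{18} \approx -2.616 \cdot 10^{5}$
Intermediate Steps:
$N = - \frac{47}{72}$ ($N = - \frac{\left(-47\right) \frac{1}{-18}}{4} = - \frac{\left(-47\right) \left(- \frac{1}{18}\right)}{4} = \left(- \frac{1}{4}\right) \frac{47}{18} = - \frac{47}{72} \approx -0.65278$)
$- 116 \left(-33 + N\right) \left(12 - 79\right) - 49 = - 116 \left(-33 - \frac{47}{72}\right) \left(12 - 79\right) - 49 = - 116 \left(\left(- \frac{2423}{72}\right) \left(-67\right)\right) - 49 = \left(-116\right) \frac{162341}{72} - 49 = - \frac{4707889}{18} - 49 = - \frac{4708771}{18}$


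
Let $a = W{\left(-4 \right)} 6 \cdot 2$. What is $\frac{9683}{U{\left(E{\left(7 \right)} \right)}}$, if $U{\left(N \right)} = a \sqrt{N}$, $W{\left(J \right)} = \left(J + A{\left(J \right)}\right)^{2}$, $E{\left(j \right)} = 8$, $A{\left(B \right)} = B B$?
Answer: $\frac{9683 \sqrt{2}}{6912} \approx 1.9812$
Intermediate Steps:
$A{\left(B \right)} = B^{2}$
$W{\left(J \right)} = \left(J + J^{2}\right)^{2}$
$a = 1728$ ($a = \left(-4\right)^{2} \left(1 - 4\right)^{2} \cdot 6 \cdot 2 = 16 \left(-3\right)^{2} \cdot 6 \cdot 2 = 16 \cdot 9 \cdot 6 \cdot 2 = 144 \cdot 6 \cdot 2 = 864 \cdot 2 = 1728$)
$U{\left(N \right)} = 1728 \sqrt{N}$
$\frac{9683}{U{\left(E{\left(7 \right)} \right)}} = \frac{9683}{1728 \sqrt{8}} = \frac{9683}{1728 \cdot 2 \sqrt{2}} = \frac{9683}{3456 \sqrt{2}} = 9683 \frac{\sqrt{2}}{6912} = \frac{9683 \sqrt{2}}{6912}$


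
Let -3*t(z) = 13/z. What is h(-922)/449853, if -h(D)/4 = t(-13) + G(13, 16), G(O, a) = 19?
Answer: -232/1349559 ≈ -0.00017191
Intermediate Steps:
t(z) = -13/(3*z)
h(D) = -232/3 (h(D) = -4*(-13/3/(-13) + 19) = -4*(-13/3*(-1/13) + 19) = -4*(⅓ + 19) = -4*58/3 = -232/3)
h(-922)/449853 = -232/3/449853 = -232/3*1/449853 = -232/1349559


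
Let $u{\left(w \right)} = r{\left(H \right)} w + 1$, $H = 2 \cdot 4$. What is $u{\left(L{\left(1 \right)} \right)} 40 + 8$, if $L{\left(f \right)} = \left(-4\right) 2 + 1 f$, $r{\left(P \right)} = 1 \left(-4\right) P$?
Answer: $9008$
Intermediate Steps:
$H = 8$
$r{\left(P \right)} = - 4 P$
$L{\left(f \right)} = -8 + f$
$u{\left(w \right)} = 1 - 32 w$ ($u{\left(w \right)} = \left(-4\right) 8 w + 1 = - 32 w + 1 = 1 - 32 w$)
$u{\left(L{\left(1 \right)} \right)} 40 + 8 = \left(1 - 32 \left(-8 + 1\right)\right) 40 + 8 = \left(1 - -224\right) 40 + 8 = \left(1 + 224\right) 40 + 8 = 225 \cdot 40 + 8 = 9000 + 8 = 9008$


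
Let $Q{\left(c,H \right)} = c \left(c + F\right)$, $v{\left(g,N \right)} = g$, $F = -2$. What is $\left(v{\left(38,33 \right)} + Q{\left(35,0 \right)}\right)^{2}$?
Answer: $1423249$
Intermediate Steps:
$Q{\left(c,H \right)} = c \left(-2 + c\right)$ ($Q{\left(c,H \right)} = c \left(c - 2\right) = c \left(-2 + c\right)$)
$\left(v{\left(38,33 \right)} + Q{\left(35,0 \right)}\right)^{2} = \left(38 + 35 \left(-2 + 35\right)\right)^{2} = \left(38 + 35 \cdot 33\right)^{2} = \left(38 + 1155\right)^{2} = 1193^{2} = 1423249$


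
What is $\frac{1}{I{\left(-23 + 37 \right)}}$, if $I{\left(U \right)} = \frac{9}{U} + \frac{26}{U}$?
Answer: $\frac{2}{5} \approx 0.4$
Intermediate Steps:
$I{\left(U \right)} = \frac{35}{U}$
$\frac{1}{I{\left(-23 + 37 \right)}} = \frac{1}{35 \frac{1}{-23 + 37}} = \frac{1}{35 \cdot \frac{1}{14}} = \frac{1}{\frac{5}{2}} = \frac{2}{5}$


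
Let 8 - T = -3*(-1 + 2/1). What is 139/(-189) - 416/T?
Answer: -80153/2079 ≈ -38.554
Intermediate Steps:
T = 11 (T = 8 - (-3)*(-1 + 2/1) = 8 - (-3)*(-1 + 2*1) = 8 - (-3)*(-1 + 2) = 8 - (-3) = 8 - 1*(-3) = 8 + 3 = 11)
139/(-189) - 416/T = 139/(-189) - 416/11 = 139*(-1/189) - 416*1/11 = -139/189 - 416/11 = -80153/2079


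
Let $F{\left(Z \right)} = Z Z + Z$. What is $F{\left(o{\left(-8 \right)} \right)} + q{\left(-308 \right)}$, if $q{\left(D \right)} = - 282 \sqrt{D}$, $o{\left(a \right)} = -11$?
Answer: $110 - 564 i \sqrt{77} \approx 110.0 - 4949.1 i$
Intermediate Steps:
$F{\left(Z \right)} = Z + Z^{2}$ ($F{\left(Z \right)} = Z^{2} + Z = Z + Z^{2}$)
$F{\left(o{\left(-8 \right)} \right)} + q{\left(-308 \right)} = - 11 \left(1 - 11\right) - 282 \sqrt{-308} = \left(-11\right) \left(-10\right) - 282 \cdot 2 i \sqrt{77} = 110 - 564 i \sqrt{77}$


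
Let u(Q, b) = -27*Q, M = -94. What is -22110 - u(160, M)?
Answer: -17790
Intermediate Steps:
-22110 - u(160, M) = -22110 - (-27)*160 = -22110 - 1*(-4320) = -22110 + 4320 = -17790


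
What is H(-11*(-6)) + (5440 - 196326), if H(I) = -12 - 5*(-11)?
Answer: -190843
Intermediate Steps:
H(I) = 43 (H(I) = -12 + 55 = 43)
H(-11*(-6)) + (5440 - 196326) = 43 + (5440 - 196326) = 43 - 190886 = -190843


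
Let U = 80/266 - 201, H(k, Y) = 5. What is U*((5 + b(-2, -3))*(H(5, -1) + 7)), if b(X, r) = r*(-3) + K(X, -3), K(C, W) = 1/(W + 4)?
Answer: -4804740/133 ≈ -36126.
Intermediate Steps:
K(C, W) = 1/(4 + W)
b(X, r) = 1 - 3*r (b(X, r) = r*(-3) + 1/(4 - 3) = -3*r + 1/1 = -3*r + 1 = 1 - 3*r)
U = -26693/133 (U = 80*(1/266) - 201 = 40/133 - 201 = -26693/133 ≈ -200.70)
U*((5 + b(-2, -3))*(H(5, -1) + 7)) = -26693*(5 + (1 - 3*(-3)))*(5 + 7)/133 = -26693*(5 + (1 + 9))*12/133 = -26693*(5 + 10)*12/133 = -400395*12/133 = -26693/133*180 = -4804740/133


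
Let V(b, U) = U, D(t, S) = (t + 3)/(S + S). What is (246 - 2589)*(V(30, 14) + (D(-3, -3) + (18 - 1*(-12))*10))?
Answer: -735702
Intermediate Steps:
D(t, S) = (3 + t)/(2*S) (D(t, S) = (3 + t)/((2*S)) = (3 + t)*(1/(2*S)) = (3 + t)/(2*S))
(246 - 2589)*(V(30, 14) + (D(-3, -3) + (18 - 1*(-12))*10)) = (246 - 2589)*(14 + ((½)*(3 - 3)/(-3) + (18 - 1*(-12))*10)) = -2343*(14 + ((½)*(-⅓)*0 + (18 + 12)*10)) = -2343*(14 + (0 + 30*10)) = -2343*(14 + (0 + 300)) = -2343*(14 + 300) = -2343*314 = -735702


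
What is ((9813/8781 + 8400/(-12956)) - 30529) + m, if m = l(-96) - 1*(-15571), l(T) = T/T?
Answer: -141796183152/9480553 ≈ -14957.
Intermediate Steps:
l(T) = 1
m = 15572 (m = 1 - 1*(-15571) = 1 + 15571 = 15572)
((9813/8781 + 8400/(-12956)) - 30529) + m = ((9813/8781 + 8400/(-12956)) - 30529) + 15572 = ((9813*(1/8781) + 8400*(-1/12956)) - 30529) + 15572 = ((3271/2927 - 2100/3239) - 30529) + 15572 = (4448069/9480553 - 30529) + 15572 = -289427354468/9480553 + 15572 = -141796183152/9480553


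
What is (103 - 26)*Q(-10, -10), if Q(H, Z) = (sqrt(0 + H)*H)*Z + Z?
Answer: -770 + 7700*I*sqrt(10) ≈ -770.0 + 24350.0*I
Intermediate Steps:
Q(H, Z) = Z + Z*H**(3/2) (Q(H, Z) = (sqrt(H)*H)*Z + Z = H**(3/2)*Z + Z = Z*H**(3/2) + Z = Z + Z*H**(3/2))
(103 - 26)*Q(-10, -10) = (103 - 26)*(-10*(1 + (-10)**(3/2))) = 77*(-10*(1 - 10*I*sqrt(10))) = 77*(-10 + 100*I*sqrt(10)) = -770 + 7700*I*sqrt(10)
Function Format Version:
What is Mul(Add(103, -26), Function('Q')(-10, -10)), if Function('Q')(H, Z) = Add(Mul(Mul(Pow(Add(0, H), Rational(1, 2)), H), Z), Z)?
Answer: Add(-770, Mul(7700, I, Pow(10, Rational(1, 2)))) ≈ Add(-770.00, Mul(24350., I))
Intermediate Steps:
Function('Q')(H, Z) = Add(Z, Mul(Z, Pow(H, Rational(3, 2)))) (Function('Q')(H, Z) = Add(Mul(Mul(Pow(H, Rational(1, 2)), H), Z), Z) = Add(Mul(Pow(H, Rational(3, 2)), Z), Z) = Add(Mul(Z, Pow(H, Rational(3, 2))), Z) = Add(Z, Mul(Z, Pow(H, Rational(3, 2)))))
Mul(Add(103, -26), Function('Q')(-10, -10)) = Mul(Add(103, -26), Mul(-10, Add(1, Pow(-10, Rational(3, 2))))) = Mul(77, Mul(-10, Add(1, Mul(-10, I, Pow(10, Rational(1, 2)))))) = Mul(77, Add(-10, Mul(100, I, Pow(10, Rational(1, 2))))) = Add(-770, Mul(7700, I, Pow(10, Rational(1, 2))))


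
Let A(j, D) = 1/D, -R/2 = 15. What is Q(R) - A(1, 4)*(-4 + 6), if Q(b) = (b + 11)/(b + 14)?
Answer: 11/16 ≈ 0.68750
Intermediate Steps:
R = -30 (R = -2*15 = -30)
Q(b) = (11 + b)/(14 + b)
Q(R) - A(1, 4)*(-4 + 6) = (11 - 30)/(14 - 30) - (-4 + 6)/4 = -19/(-16) - 2/4 = -1/16*(-19) - 1*½ = 19/16 - ½ = 11/16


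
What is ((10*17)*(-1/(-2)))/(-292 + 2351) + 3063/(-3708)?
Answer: -1997179/2544924 ≈ -0.78477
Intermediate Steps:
((10*17)*(-1/(-2)))/(-292 + 2351) + 3063/(-3708) = (170*(-1*(-½)))/2059 + 3063*(-1/3708) = (170*(½))*(1/2059) - 1021/1236 = 85*(1/2059) - 1021/1236 = 85/2059 - 1021/1236 = -1997179/2544924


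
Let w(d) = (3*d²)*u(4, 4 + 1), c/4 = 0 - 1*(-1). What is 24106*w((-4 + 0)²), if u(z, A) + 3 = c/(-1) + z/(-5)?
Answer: -722022912/5 ≈ -1.4440e+8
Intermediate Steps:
c = 4 (c = 4*(0 - 1*(-1)) = 4*(0 + 1) = 4*1 = 4)
u(z, A) = -7 - z/5 (u(z, A) = -3 + (4/(-1) + z/(-5)) = -3 + (4*(-1) + z*(-⅕)) = -3 + (-4 - z/5) = -7 - z/5)
w(d) = -117*d²/5 (w(d) = (3*d²)*(-7 - ⅕*4) = (3*d²)*(-7 - ⅘) = (3*d²)*(-39/5) = -117*d²/5)
24106*w((-4 + 0)²) = 24106*(-117*(-4 + 0)⁴/5) = 24106*(-117*((-4)²)²/5) = 24106*(-117/5*16²) = 24106*(-117/5*256) = 24106*(-29952/5) = -722022912/5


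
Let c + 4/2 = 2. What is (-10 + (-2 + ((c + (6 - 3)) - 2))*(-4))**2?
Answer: 36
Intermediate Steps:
c = 0 (c = -2 + 2 = 0)
(-10 + (-2 + ((c + (6 - 3)) - 2))*(-4))**2 = (-10 + (-2 + ((0 + (6 - 3)) - 2))*(-4))**2 = (-10 + (-2 + ((0 + 3) - 2))*(-4))**2 = (-10 + (-2 + (3 - 2))*(-4))**2 = (-10 + (-2 + 1)*(-4))**2 = (-10 - 1*(-4))**2 = (-10 + 4)**2 = (-6)**2 = 36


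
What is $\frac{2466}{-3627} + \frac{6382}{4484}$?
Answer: $\frac{671665}{903526} \approx 0.74338$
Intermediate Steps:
$\frac{2466}{-3627} + \frac{6382}{4484} = 2466 \left(- \frac{1}{3627}\right) + 6382 \cdot \frac{1}{4484} = - \frac{274}{403} + \frac{3191}{2242} = \frac{671665}{903526}$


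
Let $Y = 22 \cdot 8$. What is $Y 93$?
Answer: $16368$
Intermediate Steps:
$Y = 176$
$Y 93 = 176 \cdot 93 = 16368$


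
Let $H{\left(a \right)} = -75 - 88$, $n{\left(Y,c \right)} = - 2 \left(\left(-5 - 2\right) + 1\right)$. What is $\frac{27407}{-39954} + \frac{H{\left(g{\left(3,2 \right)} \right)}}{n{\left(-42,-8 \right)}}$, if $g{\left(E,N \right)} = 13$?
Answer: $- \frac{380077}{26636} \approx -14.269$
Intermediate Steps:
$n{\left(Y,c \right)} = 12$ ($n{\left(Y,c \right)} = - 2 \left(\left(-5 - 2\right) + 1\right) = - 2 \left(-7 + 1\right) = \left(-2\right) \left(-6\right) = 12$)
$H{\left(a \right)} = -163$
$\frac{27407}{-39954} + \frac{H{\left(g{\left(3,2 \right)} \right)}}{n{\left(-42,-8 \right)}} = \frac{27407}{-39954} - \frac{163}{12} = 27407 \left(- \frac{1}{39954}\right) - \frac{163}{12} = - \frac{27407}{39954} - \frac{163}{12} = - \frac{380077}{26636}$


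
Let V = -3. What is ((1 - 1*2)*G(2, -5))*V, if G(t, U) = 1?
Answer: 3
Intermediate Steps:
((1 - 1*2)*G(2, -5))*V = ((1 - 1*2)*1)*(-3) = ((1 - 2)*1)*(-3) = -1*1*(-3) = -1*(-3) = 3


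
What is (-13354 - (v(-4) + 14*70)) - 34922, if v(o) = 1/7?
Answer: -344793/7 ≈ -49256.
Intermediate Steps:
v(o) = ⅐
(-13354 - (v(-4) + 14*70)) - 34922 = (-13354 - (⅐ + 14*70)) - 34922 = (-13354 - (⅐ + 980)) - 34922 = (-13354 - 1*6861/7) - 34922 = (-13354 - 6861/7) - 34922 = -100339/7 - 34922 = -344793/7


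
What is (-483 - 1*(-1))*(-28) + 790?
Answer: 14286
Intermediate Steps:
(-483 - 1*(-1))*(-28) + 790 = (-483 + 1)*(-28) + 790 = -482*(-28) + 790 = 13496 + 790 = 14286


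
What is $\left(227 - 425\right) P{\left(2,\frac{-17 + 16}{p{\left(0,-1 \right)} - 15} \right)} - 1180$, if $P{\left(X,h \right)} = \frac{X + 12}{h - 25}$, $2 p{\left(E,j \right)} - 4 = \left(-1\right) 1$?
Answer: $- \frac{719296}{673} \approx -1068.8$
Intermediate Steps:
$p{\left(E,j \right)} = \frac{3}{2}$ ($p{\left(E,j \right)} = 2 + \frac{\left(-1\right) 1}{2} = 2 + \frac{1}{2} \left(-1\right) = 2 - \frac{1}{2} = \frac{3}{2}$)
$P{\left(X,h \right)} = \frac{12 + X}{-25 + h}$
$\left(227 - 425\right) P{\left(2,\frac{-17 + 16}{p{\left(0,-1 \right)} - 15} \right)} - 1180 = \left(227 - 425\right) \frac{12 + 2}{-25 + \frac{-17 + 16}{\frac{3}{2} - 15}} - 1180 = - 198 \frac{1}{-25 - \frac{1}{- \frac{27}{2}}} \cdot 14 - 1180 = - 198 \frac{1}{-25 - - \frac{2}{27}} \cdot 14 - 1180 = - 198 \frac{1}{-25 + \frac{2}{27}} \cdot 14 - 1180 = - 198 \frac{1}{- \frac{673}{27}} \cdot 14 - 1180 = - 198 \left(\left(- \frac{27}{673}\right) 14\right) - 1180 = \left(-198\right) \left(- \frac{378}{673}\right) - 1180 = \frac{74844}{673} - 1180 = - \frac{719296}{673}$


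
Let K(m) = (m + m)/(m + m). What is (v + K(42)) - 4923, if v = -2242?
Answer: -7164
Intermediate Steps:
K(m) = 1 (K(m) = (2*m)/((2*m)) = (2*m)*(1/(2*m)) = 1)
(v + K(42)) - 4923 = (-2242 + 1) - 4923 = -2241 - 4923 = -7164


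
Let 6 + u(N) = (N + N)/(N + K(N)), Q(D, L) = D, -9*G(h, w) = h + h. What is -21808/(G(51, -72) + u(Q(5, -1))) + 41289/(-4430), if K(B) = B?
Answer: 287805159/217070 ≈ 1325.9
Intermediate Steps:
G(h, w) = -2*h/9 (G(h, w) = -(h + h)/9 = -2*h/9)
u(N) = -5 (u(N) = -6 + (N + N)/(N + N) = -6 + (2*N)/((2*N)) = -6 + (2*N)*(1/(2*N)) = -6 + 1 = -5)
-21808/(G(51, -72) + u(Q(5, -1))) + 41289/(-4430) = -21808/(-2/9*51 - 5) + 41289/(-4430) = -21808/(-34/3 - 5) + 41289*(-1/4430) = -21808/(-49/3) - 41289/4430 = -21808*(-3/49) - 41289/4430 = 65424/49 - 41289/4430 = 287805159/217070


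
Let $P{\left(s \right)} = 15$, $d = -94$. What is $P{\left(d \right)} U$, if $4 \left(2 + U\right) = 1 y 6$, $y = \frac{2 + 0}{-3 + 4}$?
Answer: $15$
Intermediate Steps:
$y = 2$ ($y = \frac{2}{1} = 2 \cdot 1 = 2$)
$U = 1$ ($U = -2 + \frac{1 \cdot 2 \cdot 6}{4} = -2 + \frac{2 \cdot 6}{4} = -2 + \frac{1}{4} \cdot 12 = -2 + 3 = 1$)
$P{\left(d \right)} U = 15 \cdot 1 = 15$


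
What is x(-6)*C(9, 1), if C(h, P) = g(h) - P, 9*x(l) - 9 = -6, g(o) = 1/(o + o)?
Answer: -17/54 ≈ -0.31481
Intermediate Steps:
g(o) = 1/(2*o)
x(l) = ⅓ (x(l) = 1 + (⅑)*(-6) = 1 - ⅔ = ⅓)
C(h, P) = 1/(2*h) - P
x(-6)*C(9, 1) = ((½)/9 - 1*1)/3 = ((½)*(⅑) - 1)/3 = (1/18 - 1)/3 = (⅓)*(-17/18) = -17/54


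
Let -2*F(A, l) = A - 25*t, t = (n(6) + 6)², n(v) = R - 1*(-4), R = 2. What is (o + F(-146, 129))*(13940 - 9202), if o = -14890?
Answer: -61674546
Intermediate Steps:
n(v) = 6 (n(v) = 2 - 1*(-4) = 2 + 4 = 6)
t = 144 (t = (6 + 6)² = 12² = 144)
F(A, l) = 1800 - A/2 (F(A, l) = -(A - 25*144)/2 = -(A - 3600)/2 = -(-3600 + A)/2 = 1800 - A/2)
(o + F(-146, 129))*(13940 - 9202) = (-14890 + (1800 - ½*(-146)))*(13940 - 9202) = (-14890 + (1800 + 73))*4738 = (-14890 + 1873)*4738 = -13017*4738 = -61674546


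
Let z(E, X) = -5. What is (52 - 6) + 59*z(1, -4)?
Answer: -249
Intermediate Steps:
(52 - 6) + 59*z(1, -4) = (52 - 6) + 59*(-5) = 46 - 295 = -249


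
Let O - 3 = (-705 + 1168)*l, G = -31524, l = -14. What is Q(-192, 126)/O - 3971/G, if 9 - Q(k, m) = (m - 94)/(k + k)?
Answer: 12720883/102121998 ≈ 0.12457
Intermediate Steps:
Q(k, m) = 9 - (-94 + m)/(2*k) (Q(k, m) = 9 - (m - 94)/(k + k) = 9 - (-94 + m)/(2*k))
O = -6479 (O = 3 + (-705 + 1168)*(-14) = 3 + 463*(-14) = 3 - 6482 = -6479)
Q(-192, 126)/O - 3971/G = ((1/2)*(94 - 1*126 + 18*(-192))/(-192))/(-6479) - 3971/(-31524) = ((1/2)*(-1/192)*(94 - 126 - 3456))*(-1/6479) - 3971*(-1/31524) = ((1/2)*(-1/192)*(-3488))*(-1/6479) + 3971/31524 = (109/12)*(-1/6479) + 3971/31524 = -109/77748 + 3971/31524 = 12720883/102121998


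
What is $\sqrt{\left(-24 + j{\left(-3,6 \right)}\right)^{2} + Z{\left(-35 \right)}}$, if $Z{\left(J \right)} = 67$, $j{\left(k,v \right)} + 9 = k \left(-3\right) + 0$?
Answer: $\sqrt{643} \approx 25.357$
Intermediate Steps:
$j{\left(k,v \right)} = -9 - 3 k$ ($j{\left(k,v \right)} = -9 + \left(k \left(-3\right) + 0\right) = -9 + \left(- 3 k + 0\right) = -9 - 3 k$)
$\sqrt{\left(-24 + j{\left(-3,6 \right)}\right)^{2} + Z{\left(-35 \right)}} = \sqrt{\left(-24 - 0\right)^{2} + 67} = \sqrt{\left(-24 + \left(-9 + 9\right)\right)^{2} + 67} = \sqrt{\left(-24 + 0\right)^{2} + 67} = \sqrt{\left(-24\right)^{2} + 67} = \sqrt{576 + 67} = \sqrt{643}$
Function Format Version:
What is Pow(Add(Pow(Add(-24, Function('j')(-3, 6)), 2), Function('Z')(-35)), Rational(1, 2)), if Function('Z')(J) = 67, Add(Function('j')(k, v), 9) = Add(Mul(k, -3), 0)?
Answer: Pow(643, Rational(1, 2)) ≈ 25.357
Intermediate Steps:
Function('j')(k, v) = Add(-9, Mul(-3, k)) (Function('j')(k, v) = Add(-9, Add(Mul(k, -3), 0)) = Add(-9, Add(Mul(-3, k), 0)) = Add(-9, Mul(-3, k)))
Pow(Add(Pow(Add(-24, Function('j')(-3, 6)), 2), Function('Z')(-35)), Rational(1, 2)) = Pow(Add(Pow(Add(-24, Add(-9, Mul(-3, -3))), 2), 67), Rational(1, 2)) = Pow(Add(Pow(Add(-24, Add(-9, 9)), 2), 67), Rational(1, 2)) = Pow(Add(Pow(Add(-24, 0), 2), 67), Rational(1, 2)) = Pow(Add(Pow(-24, 2), 67), Rational(1, 2)) = Pow(Add(576, 67), Rational(1, 2)) = Pow(643, Rational(1, 2))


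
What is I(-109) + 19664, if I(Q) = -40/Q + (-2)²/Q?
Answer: 2143412/109 ≈ 19664.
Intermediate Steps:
I(Q) = -36/Q (I(Q) = -40/Q + 4/Q = -36/Q)
I(-109) + 19664 = -36/(-109) + 19664 = -36*(-1/109) + 19664 = 36/109 + 19664 = 2143412/109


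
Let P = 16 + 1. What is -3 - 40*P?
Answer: -683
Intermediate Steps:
P = 17
-3 - 40*P = -3 - 40*17 = -3 - 680 = -683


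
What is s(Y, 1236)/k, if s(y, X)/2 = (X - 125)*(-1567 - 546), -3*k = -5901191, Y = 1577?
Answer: -14085258/5901191 ≈ -2.3868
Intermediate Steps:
k = 5901191/3 (k = -⅓*(-5901191) = 5901191/3 ≈ 1.9671e+6)
s(y, X) = 528250 - 4226*X (s(y, X) = 2*((X - 125)*(-1567 - 546)) = 2*((-125 + X)*(-2113)) = 2*(264125 - 2113*X) = 528250 - 4226*X)
s(Y, 1236)/k = (528250 - 4226*1236)/(5901191/3) = (528250 - 5223336)*(3/5901191) = -4695086*3/5901191 = -14085258/5901191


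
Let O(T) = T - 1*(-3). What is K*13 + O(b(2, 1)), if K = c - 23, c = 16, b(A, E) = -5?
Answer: -93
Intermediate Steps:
O(T) = 3 + T (O(T) = T + 3 = 3 + T)
K = -7 (K = 16 - 23 = -7)
K*13 + O(b(2, 1)) = -7*13 + (3 - 5) = -91 - 2 = -93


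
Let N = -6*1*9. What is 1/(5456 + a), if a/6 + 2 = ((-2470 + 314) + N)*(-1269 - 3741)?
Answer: 1/66438044 ≈ 1.5052e-8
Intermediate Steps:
N = -54 (N = -6*9 = -54)
a = 66432588 (a = -12 + 6*(((-2470 + 314) - 54)*(-1269 - 3741)) = -12 + 6*((-2156 - 54)*(-5010)) = -12 + 6*(-2210*(-5010)) = -12 + 6*11072100 = -12 + 66432600 = 66432588)
1/(5456 + a) = 1/(5456 + 66432588) = 1/66438044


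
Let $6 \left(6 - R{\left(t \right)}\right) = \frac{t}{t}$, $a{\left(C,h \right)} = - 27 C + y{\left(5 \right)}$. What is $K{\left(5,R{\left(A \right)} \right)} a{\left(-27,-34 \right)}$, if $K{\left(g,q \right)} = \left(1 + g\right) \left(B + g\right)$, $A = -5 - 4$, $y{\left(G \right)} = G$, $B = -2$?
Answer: $13212$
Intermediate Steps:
$a{\left(C,h \right)} = 5 - 27 C$ ($a{\left(C,h \right)} = - 27 C + 5 = 5 - 27 C$)
$A = -9$ ($A = -5 - 4 = -9$)
$R{\left(t \right)} = \frac{35}{6}$ ($R{\left(t \right)} = 6 - \frac{t \frac{1}{t}}{6} = 6 - \frac{1}{6} = \frac{35}{6}$)
$K{\left(g,q \right)} = \left(1 + g\right) \left(-2 + g\right)$
$K{\left(5,R{\left(A \right)} \right)} a{\left(-27,-34 \right)} = \left(-2 + 5^{2} - 5\right) \left(5 - -729\right) = \left(-2 + 25 - 5\right) \left(5 + 729\right) = 18 \cdot 734 = 13212$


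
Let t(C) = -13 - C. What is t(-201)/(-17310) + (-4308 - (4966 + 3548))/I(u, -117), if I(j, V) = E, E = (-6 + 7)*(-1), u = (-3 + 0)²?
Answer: 110974316/8655 ≈ 12822.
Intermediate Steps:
u = 9 (u = (-3)² = 9)
E = -1 (E = 1*(-1) = -1)
I(j, V) = -1
t(-201)/(-17310) + (-4308 - (4966 + 3548))/I(u, -117) = (-13 - 1*(-201))/(-17310) + (-4308 - (4966 + 3548))/(-1) = (-13 + 201)*(-1/17310) + (-4308 - 1*8514)*(-1) = 188*(-1/17310) + (-4308 - 8514)*(-1) = -94/8655 - 12822*(-1) = -94/8655 + 12822 = 110974316/8655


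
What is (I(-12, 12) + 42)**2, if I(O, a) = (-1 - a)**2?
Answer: 44521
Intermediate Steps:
(I(-12, 12) + 42)**2 = ((1 + 12)**2 + 42)**2 = (13**2 + 42)**2 = (169 + 42)**2 = 211**2 = 44521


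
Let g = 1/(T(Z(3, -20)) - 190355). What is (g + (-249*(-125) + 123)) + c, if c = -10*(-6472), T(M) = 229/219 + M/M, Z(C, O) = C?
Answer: 4000646518277/41687297 ≈ 95968.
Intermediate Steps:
T(M) = 448/219 (T(M) = 229*(1/219) + 1 = 229/219 + 1 = 448/219)
g = -219/41687297 (g = 1/(448/219 - 190355) = 1/(-41687297/219) = -219/41687297 ≈ -5.2534e-6)
c = 64720
(g + (-249*(-125) + 123)) + c = (-219/41687297 + (-249*(-125) + 123)) + 64720 = (-219/41687297 + (31125 + 123)) + 64720 = (-219/41687297 + 31248) + 64720 = 1302644656437/41687297 + 64720 = 4000646518277/41687297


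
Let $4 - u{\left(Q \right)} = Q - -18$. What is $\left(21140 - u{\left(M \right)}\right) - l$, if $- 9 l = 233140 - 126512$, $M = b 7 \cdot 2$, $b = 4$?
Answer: $\frac{297518}{9} \approx 33058.0$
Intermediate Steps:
$M = 56$ ($M = 4 \cdot 7 \cdot 2 = 28 \cdot 2 = 56$)
$u{\left(Q \right)} = -14 - Q$ ($u{\left(Q \right)} = 4 - \left(Q - -18\right) = 4 - \left(Q + 18\right) = 4 - \left(18 + Q\right) = -14 - Q$)
$l = - \frac{106628}{9}$ ($l = - \frac{233140 - 126512}{9} = \left(- \frac{1}{9}\right) 106628 = - \frac{106628}{9} \approx -11848.0$)
$\left(21140 - u{\left(M \right)}\right) - l = \left(21140 - \left(-14 - 56\right)\right) - - \frac{106628}{9} = \left(21140 - \left(-14 - 56\right)\right) + \frac{106628}{9} = \left(21140 - -70\right) + \frac{106628}{9} = \left(21140 + 70\right) + \frac{106628}{9} = 21210 + \frac{106628}{9} = \frac{297518}{9}$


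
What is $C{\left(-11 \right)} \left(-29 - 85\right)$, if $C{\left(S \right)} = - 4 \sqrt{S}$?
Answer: $456 i \sqrt{11} \approx 1512.4 i$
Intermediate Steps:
$C{\left(-11 \right)} \left(-29 - 85\right) = - 4 \sqrt{-11} \left(-29 - 85\right) = - 4 i \sqrt{11} \left(-114\right) = 456 i \sqrt{11}$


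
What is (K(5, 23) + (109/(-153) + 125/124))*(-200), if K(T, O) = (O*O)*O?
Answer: -11541896650/4743 ≈ -2.4335e+6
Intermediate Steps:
K(T, O) = O³ (K(T, O) = O²*O = O³)
(K(5, 23) + (109/(-153) + 125/124))*(-200) = (23³ + (109/(-153) + 125/124))*(-200) = (12167 + (109*(-1/153) + 125*(1/124)))*(-200) = (12167 + (-109/153 + 125/124))*(-200) = (12167 + 5609/18972)*(-200) = (230837933/18972)*(-200) = -11541896650/4743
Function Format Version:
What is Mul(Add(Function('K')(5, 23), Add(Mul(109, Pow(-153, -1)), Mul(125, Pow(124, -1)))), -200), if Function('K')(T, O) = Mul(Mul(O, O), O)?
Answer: Rational(-11541896650, 4743) ≈ -2.4335e+6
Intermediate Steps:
Function('K')(T, O) = Pow(O, 3) (Function('K')(T, O) = Mul(Pow(O, 2), O) = Pow(O, 3))
Mul(Add(Function('K')(5, 23), Add(Mul(109, Pow(-153, -1)), Mul(125, Pow(124, -1)))), -200) = Mul(Add(Pow(23, 3), Add(Mul(109, Pow(-153, -1)), Mul(125, Pow(124, -1)))), -200) = Mul(Add(12167, Add(Mul(109, Rational(-1, 153)), Mul(125, Rational(1, 124)))), -200) = Mul(Add(12167, Add(Rational(-109, 153), Rational(125, 124))), -200) = Mul(Add(12167, Rational(5609, 18972)), -200) = Mul(Rational(230837933, 18972), -200) = Rational(-11541896650, 4743)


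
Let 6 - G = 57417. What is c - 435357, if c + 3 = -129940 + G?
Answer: -622711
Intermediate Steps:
G = -57411 (G = 6 - 1*57417 = 6 - 57417 = -57411)
c = -187354 (c = -3 + (-129940 - 57411) = -3 - 187351 = -187354)
c - 435357 = -187354 - 435357 = -622711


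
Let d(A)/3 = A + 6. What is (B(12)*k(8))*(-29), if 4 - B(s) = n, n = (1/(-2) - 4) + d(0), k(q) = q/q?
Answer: 551/2 ≈ 275.50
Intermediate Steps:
k(q) = 1
d(A) = 18 + 3*A (d(A) = 3*(A + 6) = 3*(6 + A) = 18 + 3*A)
n = 27/2 (n = (1/(-2) - 4) + (18 + 3*0) = (-½ - 4) + (18 + 0) = -9/2 + 18 = 27/2 ≈ 13.500)
B(s) = -19/2 (B(s) = 4 - 1*27/2 = 4 - 27/2 = -19/2)
(B(12)*k(8))*(-29) = -19/2*1*(-29) = -19/2*(-29) = 551/2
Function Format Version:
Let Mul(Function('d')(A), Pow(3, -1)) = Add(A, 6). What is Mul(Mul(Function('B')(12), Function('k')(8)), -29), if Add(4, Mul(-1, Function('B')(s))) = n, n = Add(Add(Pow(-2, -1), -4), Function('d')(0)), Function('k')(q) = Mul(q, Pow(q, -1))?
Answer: Rational(551, 2) ≈ 275.50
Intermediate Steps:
Function('k')(q) = 1
Function('d')(A) = Add(18, Mul(3, A)) (Function('d')(A) = Mul(3, Add(A, 6)) = Mul(3, Add(6, A)) = Add(18, Mul(3, A)))
n = Rational(27, 2) (n = Add(Add(Pow(-2, -1), -4), Add(18, Mul(3, 0))) = Add(Add(Rational(-1, 2), -4), Add(18, 0)) = Add(Rational(-9, 2), 18) = Rational(27, 2) ≈ 13.500)
Function('B')(s) = Rational(-19, 2) (Function('B')(s) = Add(4, Mul(-1, Rational(27, 2))) = Add(4, Rational(-27, 2)) = Rational(-19, 2))
Mul(Mul(Function('B')(12), Function('k')(8)), -29) = Mul(Mul(Rational(-19, 2), 1), -29) = Mul(Rational(-19, 2), -29) = Rational(551, 2)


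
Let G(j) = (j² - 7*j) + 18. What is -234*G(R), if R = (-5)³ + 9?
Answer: -3342924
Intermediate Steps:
R = -116 (R = -125 + 9 = -116)
G(j) = 18 + j² - 7*j
-234*G(R) = -234*(18 + (-116)² - 7*(-116)) = -234*(18 + 13456 + 812) = -234*14286 = -3342924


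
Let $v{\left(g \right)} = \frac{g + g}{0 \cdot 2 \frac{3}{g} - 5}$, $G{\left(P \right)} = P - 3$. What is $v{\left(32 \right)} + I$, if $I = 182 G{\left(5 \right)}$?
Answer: $\frac{1756}{5} \approx 351.2$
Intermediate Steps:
$G{\left(P \right)} = -3 + P$ ($G{\left(P \right)} = P - 3 = -3 + P$)
$I = 364$ ($I = 182 \left(-3 + 5\right) = 182 \cdot 2 = 364$)
$v{\left(g \right)} = - \frac{2 g}{5}$ ($v{\left(g \right)} = \frac{2 g}{0 \frac{3}{g} - 5} = \frac{2 g}{0 - 5} = \frac{2 g}{-5} = 2 g \left(- \frac{1}{5}\right) = - \frac{2 g}{5}$)
$v{\left(32 \right)} + I = \left(- \frac{2}{5}\right) 32 + 364 = - \frac{64}{5} + 364 = \frac{1756}{5}$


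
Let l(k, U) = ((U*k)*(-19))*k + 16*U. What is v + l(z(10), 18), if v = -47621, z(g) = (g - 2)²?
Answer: -1448165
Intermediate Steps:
z(g) = (-2 + g)²
l(k, U) = 16*U - 19*U*k² (l(k, U) = (-19*U*k)*k + 16*U = -19*U*k² + 16*U = 16*U - 19*U*k²)
v + l(z(10), 18) = -47621 + 18*(16 - 19*(-2 + 10)⁴) = -47621 + 18*(16 - 19*(8²)²) = -47621 + 18*(16 - 19*64²) = -47621 + 18*(16 - 19*4096) = -47621 + 18*(16 - 77824) = -47621 + 18*(-77808) = -47621 - 1400544 = -1448165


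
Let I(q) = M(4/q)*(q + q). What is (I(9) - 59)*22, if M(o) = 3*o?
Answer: -770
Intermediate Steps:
I(q) = 24 (I(q) = (3*(4/q))*(q + q) = (12/q)*(2*q) = 24)
(I(9) - 59)*22 = (24 - 59)*22 = -35*22 = -770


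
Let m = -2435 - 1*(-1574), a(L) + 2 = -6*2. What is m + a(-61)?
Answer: -875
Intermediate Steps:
a(L) = -14 (a(L) = -2 - 6*2 = -2 - 12 = -14)
m = -861 (m = -2435 + 1574 = -861)
m + a(-61) = -861 - 14 = -875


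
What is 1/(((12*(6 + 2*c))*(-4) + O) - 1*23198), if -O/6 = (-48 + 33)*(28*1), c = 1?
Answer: -1/21062 ≈ -4.7479e-5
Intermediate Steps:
O = 2520 (O = -6*(-48 + 33)*28*1 = -(-90)*28 = -6*(-420) = 2520)
1/(((12*(6 + 2*c))*(-4) + O) - 1*23198) = 1/(((12*(6 + 2*1))*(-4) + 2520) - 1*23198) = 1/(((12*(6 + 2))*(-4) + 2520) - 23198) = 1/(((12*8)*(-4) + 2520) - 23198) = 1/((96*(-4) + 2520) - 23198) = 1/((-384 + 2520) - 23198) = 1/(2136 - 23198) = 1/(-21062) = -1/21062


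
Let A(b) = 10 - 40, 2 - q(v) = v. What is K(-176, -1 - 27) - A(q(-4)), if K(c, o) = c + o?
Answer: -174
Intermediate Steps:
q(v) = 2 - v
A(b) = -30
K(-176, -1 - 27) - A(q(-4)) = (-176 + (-1 - 27)) - 1*(-30) = (-176 - 28) + 30 = -204 + 30 = -174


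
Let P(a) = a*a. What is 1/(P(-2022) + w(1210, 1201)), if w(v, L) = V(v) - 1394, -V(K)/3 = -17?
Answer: 1/4087141 ≈ 2.4467e-7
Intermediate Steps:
V(K) = 51 (V(K) = -3*(-17) = 51)
P(a) = a²
w(v, L) = -1343 (w(v, L) = 51 - 1394 = -1343)
1/(P(-2022) + w(1210, 1201)) = 1/((-2022)² - 1343) = 1/(4088484 - 1343) = 1/4087141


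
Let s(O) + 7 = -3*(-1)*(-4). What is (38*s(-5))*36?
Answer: -25992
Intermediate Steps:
s(O) = -19 (s(O) = -7 - 3*(-1)*(-4) = -7 + 3*(-4) = -7 - 12 = -19)
(38*s(-5))*36 = (38*(-19))*36 = -722*36 = -25992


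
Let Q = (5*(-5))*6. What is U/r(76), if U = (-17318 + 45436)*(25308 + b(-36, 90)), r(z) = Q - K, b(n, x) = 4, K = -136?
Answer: -50837344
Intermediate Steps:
Q = -150 (Q = -25*6 = -150)
r(z) = -14 (r(z) = -150 - 1*(-136) = -150 + 136 = -14)
U = 711722816 (U = (-17318 + 45436)*(25308 + 4) = 28118*25312 = 711722816)
U/r(76) = 711722816/(-14) = 711722816*(-1/14) = -50837344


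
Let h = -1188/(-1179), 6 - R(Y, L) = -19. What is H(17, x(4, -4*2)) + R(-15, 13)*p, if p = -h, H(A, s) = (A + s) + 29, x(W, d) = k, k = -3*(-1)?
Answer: 3119/131 ≈ 23.809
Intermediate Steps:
k = 3
x(W, d) = 3
R(Y, L) = 25 (R(Y, L) = 6 - 1*(-19) = 6 + 19 = 25)
H(A, s) = 29 + A + s
h = 132/131 (h = -1188*(-1/1179) = 132/131 ≈ 1.0076)
p = -132/131 (p = -1*132/131 = -132/131 ≈ -1.0076)
H(17, x(4, -4*2)) + R(-15, 13)*p = (29 + 17 + 3) + 25*(-132/131) = 49 - 3300/131 = 3119/131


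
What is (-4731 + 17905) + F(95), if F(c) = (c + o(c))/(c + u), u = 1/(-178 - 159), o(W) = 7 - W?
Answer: 421754795/32014 ≈ 13174.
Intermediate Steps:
u = -1/337 (u = 1/(-337) = -1/337 ≈ -0.0029674)
F(c) = 7/(-1/337 + c) (F(c) = (c + (7 - c))/(c - 1/337) = 7/(-1/337 + c))
(-4731 + 17905) + F(95) = (-4731 + 17905) + 2359/(-1 + 337*95) = 13174 + 2359/(-1 + 32015) = 13174 + 2359/32014 = 421754795/32014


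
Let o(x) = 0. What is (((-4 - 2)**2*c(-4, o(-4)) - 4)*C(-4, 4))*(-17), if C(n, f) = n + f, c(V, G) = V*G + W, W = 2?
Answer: 0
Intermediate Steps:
c(V, G) = 2 + G*V (c(V, G) = V*G + 2 = G*V + 2 = 2 + G*V)
C(n, f) = f + n
(((-4 - 2)**2*c(-4, o(-4)) - 4)*C(-4, 4))*(-17) = (((-4 - 2)**2*(2 + 0*(-4)) - 4)*(4 - 4))*(-17) = (((-6)**2*(2 + 0) - 4)*0)*(-17) = ((36*2 - 4)*0)*(-17) = ((72 - 4)*0)*(-17) = (68*0)*(-17) = 0*(-17) = 0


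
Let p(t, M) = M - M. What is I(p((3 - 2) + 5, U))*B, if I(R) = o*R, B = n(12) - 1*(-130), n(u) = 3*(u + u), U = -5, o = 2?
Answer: 0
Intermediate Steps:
n(u) = 6*u (n(u) = 3*(2*u) = 6*u)
p(t, M) = 0
B = 202 (B = 6*12 - 1*(-130) = 72 + 130 = 202)
I(R) = 2*R
I(p((3 - 2) + 5, U))*B = (2*0)*202 = 0*202 = 0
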